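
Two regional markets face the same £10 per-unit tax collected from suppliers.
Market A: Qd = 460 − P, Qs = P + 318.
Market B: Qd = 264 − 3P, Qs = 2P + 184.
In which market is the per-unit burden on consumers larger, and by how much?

Market A: pre-tax P* = £71, Q* = 389; post-tax Q = 384; per-unit burden on consumers = £5.
Market B: pre-tax P* = £16, Q* = 216; post-tax Q = 204; per-unit burden on consumers = £4.
Difference: £5 vs £4 → market A is larger by £1.

Market A, by £1.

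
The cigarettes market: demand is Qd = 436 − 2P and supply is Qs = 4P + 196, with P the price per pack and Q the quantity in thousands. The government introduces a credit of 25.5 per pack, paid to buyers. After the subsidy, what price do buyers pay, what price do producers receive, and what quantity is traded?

Buyers pay 23; producers receive 48.5; quantity = 390.

Before the subsidy: set 436 − 2P = 4P + 196 → P* = 40, Q* = 356.
With a per-unit subsidy paid to buyers, each effectively pays P − 25.5, so demand becomes Qd = 436 − 2(P − 25.5).
New equilibrium: buyers pay 23, producers receive 48.5, Q = 390. (Wedge: Pb − Ps = −25.5.)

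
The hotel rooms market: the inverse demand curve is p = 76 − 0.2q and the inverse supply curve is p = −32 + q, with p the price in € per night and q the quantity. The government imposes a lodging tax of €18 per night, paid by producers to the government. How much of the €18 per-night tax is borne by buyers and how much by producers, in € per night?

Buyers bear €3 per night; producers bear €15 per night.

Inverting to q(p) form: qd = 380 − 5p; qs = p + 32.
Before the tax: set 380 − 5p = p + 32 → p* = €58, q* = 90.
With the tax collected from producers, supply shifts: qs = (p − 18) + 32.
New equilibrium: buyers pay €61, producers receive €43, q = 75. (Wedge: pb − ps = 18.)
Burden on buyers: €3; on producers: €15. (They sum to €18.)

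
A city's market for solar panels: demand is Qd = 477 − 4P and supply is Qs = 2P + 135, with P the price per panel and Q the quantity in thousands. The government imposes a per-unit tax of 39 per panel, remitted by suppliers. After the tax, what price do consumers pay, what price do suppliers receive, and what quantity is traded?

Before the tax: set 477 − 4P = 2P + 135 → P* = 57, Q* = 249.
With the tax collected from suppliers, supply shifts: Qs = 2(P − 39) + 135.
New equilibrium: consumers pay 70, suppliers receive 31, Q = 197. (Wedge: Pb − Ps = 39.)

Consumers pay 70; suppliers receive 31; quantity = 197.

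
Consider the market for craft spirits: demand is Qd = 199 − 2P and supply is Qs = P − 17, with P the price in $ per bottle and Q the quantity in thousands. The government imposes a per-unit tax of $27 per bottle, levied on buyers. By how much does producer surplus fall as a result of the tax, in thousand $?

Producer surplus falls by $828 thousand.

Without the tax, 199 − 2P = P − 17 gives 3P = 216, so P* = $72 and Q* = 55.
With the tax collected from buyers, demand (in seller-price terms) shifts: Qd = 199 − 2(P + 27).
Solving gives Q = 37 with buyers paying $81 and suppliers receiving $54 (the $27 wedge).
ΔPS is the trapezoid between Q = 37 and Q = 55 of height $18: ½ · (55 + 37) · 18 = $828.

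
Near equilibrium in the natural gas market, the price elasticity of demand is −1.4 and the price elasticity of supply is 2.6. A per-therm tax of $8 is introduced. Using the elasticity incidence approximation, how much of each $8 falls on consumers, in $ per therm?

Incidence ratio: consumers' share ≈ εs / (εs + |εd|) = 2.6 / (2.6 + 1.4) = 0.65.
So consumers bear ≈ 0.65 × $8 = $5.2; sellers bear $2.8.

Consumers bear ≈ $5.2 per therm.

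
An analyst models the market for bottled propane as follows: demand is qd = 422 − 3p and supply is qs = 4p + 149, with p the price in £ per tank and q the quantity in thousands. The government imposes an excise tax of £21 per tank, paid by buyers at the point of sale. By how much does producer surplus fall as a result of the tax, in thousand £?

Producer surplus falls by £2583 thousand.

Without the tax, 422 − 3p = 4p + 149 gives 7p = 273, so p* = £39 and q* = 305.
With the tax collected from buyers, demand (in seller-price terms) shifts: qd = 422 − 3(p + 21).
New equilibrium: buyers pay £51, producers receive £30, q = 269. (Wedge: pb − ps = 21.)
ΔPS is the trapezoid between Q = 269 and Q = 305 of height £9: ½ · (305 + 269) · 9 = £2583.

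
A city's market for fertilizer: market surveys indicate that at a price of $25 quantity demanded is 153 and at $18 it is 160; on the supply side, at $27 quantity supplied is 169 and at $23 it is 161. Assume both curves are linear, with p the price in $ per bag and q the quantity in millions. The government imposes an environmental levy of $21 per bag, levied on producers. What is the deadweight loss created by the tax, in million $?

Demand slope: (160 − 153)/(18 − 25) = -1, so qd = 178 − p.
Supply slope: (161 − 169)/(23 − 27) = 2, so qs = 2p + 115.
Before the tax: set 178 − p = 2p + 115 → p* = $21, q* = 157.
With the tax collected from producers, supply shifts: qs = 2(p − 21) + 115.
New equilibrium: buyers pay $35, producers receive $14, q = 143. (Wedge: pb − ps = 21.)
Quantity falls by |ΔQ| = |157 − 143| = 14.
DWL = ½ · t · |ΔQ| = ½ · 21 · 14 = $147.

Deadweight loss = $147 million.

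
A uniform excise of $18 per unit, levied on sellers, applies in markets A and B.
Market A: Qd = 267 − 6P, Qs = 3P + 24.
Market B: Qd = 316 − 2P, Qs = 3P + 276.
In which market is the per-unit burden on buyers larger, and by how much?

Market A: pre-tax P* = $27, Q* = 105; post-tax Q = 69; per-unit burden on buyers = $6.
Market B: pre-tax P* = $8, Q* = 300; post-tax Q = 278.4; per-unit burden on buyers = $10.8.
Difference: $6 vs $10.8 → market B is larger by $4.8.

Market B, by $4.8.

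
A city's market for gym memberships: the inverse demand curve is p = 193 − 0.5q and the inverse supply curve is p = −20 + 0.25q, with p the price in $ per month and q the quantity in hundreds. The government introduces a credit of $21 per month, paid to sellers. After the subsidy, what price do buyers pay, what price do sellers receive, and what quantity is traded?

Inverting to q(p) form: qd = 386 − 2p; qs = 4p + 80.
Before the subsidy: set 386 − 2p = 4p + 80 → p* = $51, q* = 284.
With a per-unit subsidy paid to sellers, each receives p + 21 per unit sold, so supply becomes qs = 4(p + 21) + 80.
New equilibrium: buyers pay $37, sellers receive $58, q = 312. (Wedge: pb − ps = −21.)

Buyers pay $37; sellers receive $58; quantity = 312.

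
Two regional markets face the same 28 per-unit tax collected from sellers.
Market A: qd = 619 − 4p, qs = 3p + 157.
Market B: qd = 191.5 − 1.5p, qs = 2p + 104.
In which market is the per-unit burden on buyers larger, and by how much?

Market B, by 4.

Market A: pre-tax p* = 66, q* = 355; post-tax q = 307; per-unit burden on buyers = 12.
Market B: pre-tax p* = 25, q* = 154; post-tax q = 130; per-unit burden on buyers = 16.
Difference: 12 vs 16 → market B is larger by 4.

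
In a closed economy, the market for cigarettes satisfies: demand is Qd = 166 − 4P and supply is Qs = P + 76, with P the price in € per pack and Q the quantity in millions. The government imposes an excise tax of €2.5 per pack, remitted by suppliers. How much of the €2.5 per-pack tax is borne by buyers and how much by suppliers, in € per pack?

Buyers bear €0.5 per pack; suppliers bear €2 per pack.

Before the tax: set 166 − 4P = P + 76 → P* = €18, Q* = 94.
With the tax collected from suppliers, supply shifts: Qs = (P − 2.5) + 76.
New equilibrium: buyers pay €18.5, suppliers receive €16, Q = 92. (Wedge: Pb − Ps = 2.5.)
Burden on buyers: €0.5; on suppliers: €2. (They sum to €2.5.)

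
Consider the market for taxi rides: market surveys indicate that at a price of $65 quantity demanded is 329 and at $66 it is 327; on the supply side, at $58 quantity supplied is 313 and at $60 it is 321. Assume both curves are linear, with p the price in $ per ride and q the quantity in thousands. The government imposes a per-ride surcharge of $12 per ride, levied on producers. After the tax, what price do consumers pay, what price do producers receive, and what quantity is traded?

Consumers pay $71; producers receive $59; quantity = 317.

Demand slope: (327 − 329)/(66 − 65) = -2, so qd = 459 − 2p.
Supply slope: (321 − 313)/(60 − 58) = 4, so qs = 4p + 81.
Before the tax: set 459 − 2p = 4p + 81 → p* = $63, q* = 333.
With the tax collected from producers, supply shifts: qs = 4(p − 12) + 81.
Solving gives q = 317 with consumers paying $71 and producers receiving $59 (the $12 wedge).
The less price-elastic side of the market bears the larger share of a per-unit tax.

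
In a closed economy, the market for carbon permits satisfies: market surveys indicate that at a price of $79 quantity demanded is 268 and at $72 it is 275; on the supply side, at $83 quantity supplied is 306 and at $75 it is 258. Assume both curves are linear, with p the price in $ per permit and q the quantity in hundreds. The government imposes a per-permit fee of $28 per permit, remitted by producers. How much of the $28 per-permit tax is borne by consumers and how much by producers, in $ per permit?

Consumers bear $24 per permit; producers bear $4 per permit.

Demand slope: (275 − 268)/(72 − 79) = -1, so qd = 347 − p.
Supply slope: (258 − 306)/(75 − 83) = 6, so qs = 6p − 192.
Without the tax, 347 − p = 6p − 192 gives 7p = 539, so p* = $77 and q* = 270.
With the tax collected from producers, supply shifts: qs = 6(p − 28) − 192.
Solving gives q = 246 with consumers paying $101 and producers receiving $73 (the $28 wedge).
Burden on consumers: $24; on producers: $4. (They sum to $28.)
The less price-elastic side of the market bears the larger share of a per-unit tax.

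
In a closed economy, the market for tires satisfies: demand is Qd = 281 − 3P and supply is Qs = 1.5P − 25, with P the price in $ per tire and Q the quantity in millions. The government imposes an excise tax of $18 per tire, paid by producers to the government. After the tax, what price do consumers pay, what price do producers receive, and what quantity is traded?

Before the tax: set 281 − 3P = 1.5P − 25 → P* = $68, Q* = 77.
With the tax collected from producers, supply shifts: Qs = 1.5(P − 18) − 25.
Solving gives Q = 59 with consumers paying $74 and producers receiving $56 (the $18 wedge).
The less price-elastic side of the market bears the larger share of a per-unit tax.

Consumers pay $74; producers receive $56; quantity = 59.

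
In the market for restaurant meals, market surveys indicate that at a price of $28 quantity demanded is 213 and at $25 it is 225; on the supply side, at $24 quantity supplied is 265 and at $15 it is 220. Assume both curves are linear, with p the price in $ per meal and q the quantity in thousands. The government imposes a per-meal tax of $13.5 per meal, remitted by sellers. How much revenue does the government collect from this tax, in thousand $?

Tax revenue = $2902.5 thousand.

Demand slope: (225 − 213)/(25 − 28) = -4, so qd = 325 − 4p.
Supply slope: (220 − 265)/(15 − 24) = 5, so qs = 5p + 145.
Without the tax, 325 − 4p = 5p + 145 gives 9p = 180, so p* = $20 and q* = 245.
With the tax collected from sellers, supply shifts: qs = 5(p − 13.5) + 145.
Solving gives q = 215 with buyers paying $27.5 and sellers receiving $14 (the $13.5 wedge).
Revenue = t · Q = 13.5 · 215 = $2902.5.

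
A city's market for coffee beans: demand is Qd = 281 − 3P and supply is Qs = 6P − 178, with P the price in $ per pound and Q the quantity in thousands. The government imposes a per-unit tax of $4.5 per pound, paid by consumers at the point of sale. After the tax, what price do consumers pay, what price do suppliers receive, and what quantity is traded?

Consumers pay $54; suppliers receive $49.5; quantity = 119.

Before the tax: set 281 − 3P = 6P − 178 → P* = $51, Q* = 128.
With the tax collected from consumers, demand (in seller-price terms) shifts: Qd = 281 − 3(P + 4.5).
New equilibrium: consumers pay $54, suppliers receive $49.5, Q = 119. (Wedge: Pb − Ps = 4.5.)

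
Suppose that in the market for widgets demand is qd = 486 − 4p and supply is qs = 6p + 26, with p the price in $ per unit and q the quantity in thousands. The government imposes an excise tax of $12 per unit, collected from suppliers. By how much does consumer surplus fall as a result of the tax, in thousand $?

Before the tax: set 486 − 4p = 6p + 26 → p* = $46, q* = 302.
With the tax collected from suppliers, supply shifts: qs = 6(p − 12) + 26.
New equilibrium: buyers pay $53.2, suppliers receive $41.2, q = 273.2. (Wedge: pb − ps = 12.)
ΔCS is the trapezoid between Q = 273.2 and Q = 302 of height $7.2: ½ · (302 + 273.2) · 7.2 = $2070.72.

Consumer surplus falls by $2070.72 thousand.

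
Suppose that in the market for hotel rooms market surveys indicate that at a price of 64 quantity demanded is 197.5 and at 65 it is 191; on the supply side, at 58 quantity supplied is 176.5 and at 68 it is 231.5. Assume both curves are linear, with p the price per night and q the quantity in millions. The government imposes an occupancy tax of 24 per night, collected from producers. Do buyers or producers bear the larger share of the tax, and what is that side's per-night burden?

Producers bear the larger share: 13 per night.

Demand slope: (191 − 197.5)/(65 − 64) = -6.5, so qd = 613.5 − 6.5p.
Supply slope: (231.5 − 176.5)/(68 − 58) = 5.5, so qs = 5.5p − 142.5.
Without the tax, 613.5 − 6.5p = 5.5p − 142.5 gives 12p = 756, so p* = 63 and q* = 204.
With the tax collected from producers, supply shifts: qs = 5.5(p − 24) − 142.5.
New equilibrium: buyers pay 74, producers receive 50, q = 132.5. (Wedge: pb − ps = 24.)
Per-night burden: buyers 11, producers 13.
Producers take the larger share because supply is less price-elastic here (demand slope 6.5 vs supply slope 5.5).
The less price-elastic side of the market bears the larger share of a per-unit tax.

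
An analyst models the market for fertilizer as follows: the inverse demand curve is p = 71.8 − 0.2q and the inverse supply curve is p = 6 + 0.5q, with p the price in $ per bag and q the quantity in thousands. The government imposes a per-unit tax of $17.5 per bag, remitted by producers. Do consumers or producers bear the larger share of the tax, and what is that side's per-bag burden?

Producers bear the larger share: $12.5 per bag.

Rewrite in direct form: qd = 359 − 5p and qs = 2p − 12.
Without the tax, 359 − 5p = 2p − 12 gives 7p = 371, so p* = $53 and q* = 94.
With the tax collected from producers, supply shifts: qs = 2(p − 17.5) − 12.
Solving gives q = 69 with consumers paying $58 and producers receiving $40.5 (the $17.5 wedge).
Per-bag burden: consumers $5, producers $12.5.
Producers take the larger share because supply is less price-elastic here (demand slope 5 vs supply slope 2).
The less price-elastic side of the market bears the larger share of a per-unit tax.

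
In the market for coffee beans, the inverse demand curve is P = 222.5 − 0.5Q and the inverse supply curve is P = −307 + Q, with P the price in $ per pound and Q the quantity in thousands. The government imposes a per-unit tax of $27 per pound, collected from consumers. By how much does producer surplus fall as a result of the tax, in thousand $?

Inverting to Q(P) form: Qd = 445 − 2P; Qs = P + 307.
Without the tax, 445 − 2P = P + 307 gives 3P = 138, so P* = $46 and Q* = 353.
With the tax collected from consumers, demand (in seller-price terms) shifts: Qd = 445 − 2(P + 27).
Solving gives Q = 335 with consumers paying $55 and suppliers receiving $28 (the $27 wedge).
ΔPS is the trapezoid between Q = 335 and Q = 353 of height $18: ½ · (353 + 335) · 18 = $6192.

Producer surplus falls by $6192 thousand.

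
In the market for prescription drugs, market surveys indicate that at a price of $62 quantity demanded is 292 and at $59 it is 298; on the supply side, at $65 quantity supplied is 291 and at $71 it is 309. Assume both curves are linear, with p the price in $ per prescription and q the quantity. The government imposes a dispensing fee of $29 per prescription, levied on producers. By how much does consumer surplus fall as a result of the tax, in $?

Demand slope: (298 − 292)/(59 − 62) = -2, so qd = 416 − 2p.
Supply slope: (309 − 291)/(71 − 65) = 3, so qs = 3p + 96.
Before the tax: set 416 − 2p = 3p + 96 → p* = $64, q* = 288.
With the tax collected from producers, supply shifts: qs = 3(p − 29) + 96.
New equilibrium: consumers pay $81.4, producers receive $52.4, q = 253.2. (Wedge: pb − ps = 29.)
ΔCS is the trapezoid between Q = 253.2 and Q = 288 of height $17.4: ½ · (288 + 253.2) · 17.4 = $4708.44.

Consumer surplus falls by $4708.44.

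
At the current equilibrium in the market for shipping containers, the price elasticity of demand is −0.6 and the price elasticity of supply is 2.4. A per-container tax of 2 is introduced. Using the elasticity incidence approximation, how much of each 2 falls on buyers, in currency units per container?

Buyers bear ≈ 1.6 per container.

Incidence ratio: buyers' share ≈ εs / (εs + |εd|) = 2.4 / (2.4 + 0.6) = 0.8.
So buyers bear ≈ 0.8 × 2 = 1.6; suppliers bear 0.4.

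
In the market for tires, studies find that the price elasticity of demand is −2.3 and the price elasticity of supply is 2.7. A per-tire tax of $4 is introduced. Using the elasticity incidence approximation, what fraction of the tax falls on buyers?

Buyers' share ≈ 0.54.

Incidence ratio: buyers' share ≈ εs / (εs + |εd|) = 2.7 / (2.7 + 2.3) = 0.54.
Supply is the more elastic side, so buyers bear the larger share.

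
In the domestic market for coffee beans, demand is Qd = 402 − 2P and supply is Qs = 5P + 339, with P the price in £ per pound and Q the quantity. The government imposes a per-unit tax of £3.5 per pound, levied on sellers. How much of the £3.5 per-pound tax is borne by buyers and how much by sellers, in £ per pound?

Buyers bear £2.5 per pound; sellers bear £1 per pound.

Before the tax: set 402 − 2P = 5P + 339 → P* = £9, Q* = 384.
With the tax collected from sellers, supply shifts: Qs = 5(P − 3.5) + 339.
New equilibrium: buyers pay £11.5, sellers receive £8, Q = 379. (Wedge: Pb − Ps = 3.5.)
Burden on buyers: £2.5; on sellers: £1. (They sum to £3.5.)
The less price-elastic side of the market bears the larger share of a per-unit tax.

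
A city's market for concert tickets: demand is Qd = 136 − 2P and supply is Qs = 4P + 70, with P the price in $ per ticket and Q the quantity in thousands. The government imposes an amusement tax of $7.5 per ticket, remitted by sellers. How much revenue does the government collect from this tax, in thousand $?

Before the tax: set 136 − 2P = 4P + 70 → P* = $11, Q* = 114.
With the tax collected from sellers, supply shifts: Qs = 4(P − 7.5) + 70.
New equilibrium: buyers pay $16, sellers receive $8.5, Q = 104. (Wedge: Pb − Ps = 7.5.)
Revenue = t · Q = 7.5 · 104 = $780.

Tax revenue = $780 thousand.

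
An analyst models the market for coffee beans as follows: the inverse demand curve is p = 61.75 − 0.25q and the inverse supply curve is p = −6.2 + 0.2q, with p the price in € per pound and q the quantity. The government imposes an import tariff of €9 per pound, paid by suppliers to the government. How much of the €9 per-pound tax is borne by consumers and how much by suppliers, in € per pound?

Inverting to q(p) form: qd = 247 − 4p; qs = 5p + 31.
Without the tax, 247 − 4p = 5p + 31 gives 9p = 216, so p* = €24 and q* = 151.
With the tax collected from suppliers, supply shifts: qs = 5(p − 9) + 31.
New equilibrium: consumers pay €29, suppliers receive €20, q = 131. (Wedge: pb − ps = 9.)
Burden on consumers: €5; on suppliers: €4. (They sum to €9.)
The less price-elastic side of the market bears the larger share of a per-unit tax.

Consumers bear €5 per pound; suppliers bear €4 per pound.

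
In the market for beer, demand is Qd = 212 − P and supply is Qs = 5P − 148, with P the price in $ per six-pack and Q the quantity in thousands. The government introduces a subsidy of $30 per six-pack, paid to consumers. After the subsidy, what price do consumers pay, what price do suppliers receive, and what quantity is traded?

Consumers pay $35; suppliers receive $65; quantity = 177.

Without the subsidy, 212 − P = 5P − 148 gives 6P = 360, so P* = $60 and Q* = 152.
With a per-unit subsidy paid to consumers, each effectively pays P − 30, so demand becomes Qd = 212 − (P − 30).
New equilibrium: consumers pay $35, suppliers receive $65, Q = 177. (Wedge: Pb − Ps = −30.)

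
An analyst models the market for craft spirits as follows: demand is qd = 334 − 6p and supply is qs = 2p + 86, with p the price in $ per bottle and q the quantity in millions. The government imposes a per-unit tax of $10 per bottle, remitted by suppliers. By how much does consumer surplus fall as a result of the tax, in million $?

Without the tax, 334 − 6p = 2p + 86 gives 8p = 248, so p* = $31 and q* = 148.
With the tax collected from suppliers, supply shifts: qs = 2(p − 10) + 86.
New equilibrium: buyers pay $33.5, suppliers receive $23.5, q = 133. (Wedge: pb − ps = 10.)
ΔCS is the trapezoid between Q = 133 and Q = 148 of height $2.5: ½ · (148 + 133) · 2.5 = $351.25.

Consumer surplus falls by $351.25 million.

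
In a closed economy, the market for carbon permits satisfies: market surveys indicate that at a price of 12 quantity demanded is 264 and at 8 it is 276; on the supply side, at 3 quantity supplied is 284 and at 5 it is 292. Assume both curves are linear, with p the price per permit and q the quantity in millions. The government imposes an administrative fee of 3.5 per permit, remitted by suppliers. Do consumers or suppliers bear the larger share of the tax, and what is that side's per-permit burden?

Demand slope: (276 − 264)/(8 − 12) = -3, so qd = 300 − 3p.
Supply slope: (292 − 284)/(5 − 3) = 4, so qs = 4p + 272.
Without the tax, 300 − 3p = 4p + 272 gives 7p = 28, so p* = 4 and q* = 288.
With the tax collected from suppliers, supply shifts: qs = 4(p − 3.5) + 272.
New equilibrium: consumers pay 6, suppliers receive 2.5, q = 282. (Wedge: pb − ps = 3.5.)
Per-permit burden: consumers 2, suppliers 1.5.
Consumers take the larger share because demand is less price-elastic here (demand slope 3 vs supply slope 4).

Consumers bear the larger share: 2 per permit.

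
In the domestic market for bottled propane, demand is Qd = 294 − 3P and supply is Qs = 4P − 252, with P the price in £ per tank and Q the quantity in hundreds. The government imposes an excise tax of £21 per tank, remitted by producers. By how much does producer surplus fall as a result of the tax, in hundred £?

Producer surplus falls by £378 hundred.

Without the tax, 294 − 3P = 4P − 252 gives 7P = 546, so P* = £78 and Q* = 60.
With the tax collected from producers, supply shifts: Qs = 4(P − 21) − 252.
Solving gives Q = 24 with buyers paying £90 and producers receiving £69 (the £21 wedge).
ΔPS is the trapezoid between Q = 24 and Q = 60 of height £9: ½ · (60 + 24) · 9 = £378.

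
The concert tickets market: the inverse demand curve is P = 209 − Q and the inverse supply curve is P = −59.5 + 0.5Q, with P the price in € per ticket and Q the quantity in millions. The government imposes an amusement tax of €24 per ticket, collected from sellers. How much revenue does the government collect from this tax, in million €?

Tax revenue = €3912 million.

Rewrite in direct form: Qd = 209 − P and Qs = 2P + 119.
Before the tax: set 209 − P = 2P + 119 → P* = €30, Q* = 179.
With the tax collected from sellers, supply shifts: Qs = 2(P − 24) + 119.
Solving gives Q = 163 with buyers paying €46 and sellers receiving €22 (the €24 wedge).
Revenue = t · Q = 24 · 163 = €3912.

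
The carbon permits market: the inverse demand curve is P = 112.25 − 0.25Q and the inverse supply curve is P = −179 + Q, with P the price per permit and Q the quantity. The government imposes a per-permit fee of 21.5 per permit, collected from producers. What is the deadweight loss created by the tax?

Deadweight loss = 184.9.

Inverting to Q(P) form: Qd = 449 − 4P; Qs = P + 179.
Without the tax, 449 − 4P = P + 179 gives 5P = 270, so P* = 54 and Q* = 233.
With the tax collected from producers, supply shifts: Qs = (P − 21.5) + 179.
Solving gives Q = 215.8 with consumers paying 58.3 and producers receiving 36.8 (the 21.5 wedge).
Quantity falls by |ΔQ| = |233 − 215.8| = 17.2.
DWL = ½ · t · |ΔQ| = ½ · 21.5 · 17.2 = 184.9.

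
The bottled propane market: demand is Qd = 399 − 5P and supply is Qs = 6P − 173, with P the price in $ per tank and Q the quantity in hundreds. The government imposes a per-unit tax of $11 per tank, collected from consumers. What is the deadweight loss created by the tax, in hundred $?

Without the tax, 399 − 5P = 6P − 173 gives 11P = 572, so P* = $52 and Q* = 139.
With the tax collected from consumers, demand (in seller-price terms) shifts: Qd = 399 − 5(P + 11).
Solving gives Q = 109 with consumers paying $58 and sellers receiving $47 (the $11 wedge).
Quantity falls by |ΔQ| = |139 − 109| = 30.
DWL = ½ · t · |ΔQ| = ½ · 11 · 30 = $165.

Deadweight loss = $165 hundred.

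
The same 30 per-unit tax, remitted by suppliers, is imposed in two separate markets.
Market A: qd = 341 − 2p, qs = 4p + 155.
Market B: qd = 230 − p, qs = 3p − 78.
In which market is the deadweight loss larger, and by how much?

Market A, by 262.5.

Market A: pre-tax p* = 31, q* = 279; post-tax q = 239; deadweight loss = 600.
Market B: pre-tax p* = 77, q* = 153; post-tax q = 130.5; deadweight loss = 337.5.
Difference: 600 vs 337.5 → market A is larger by 262.5.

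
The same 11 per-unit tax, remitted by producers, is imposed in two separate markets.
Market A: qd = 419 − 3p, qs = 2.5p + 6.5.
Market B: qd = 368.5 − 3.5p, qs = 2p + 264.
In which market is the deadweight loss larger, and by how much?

Market A, by 5.5.

Market A: pre-tax p* = 75, q* = 194; post-tax q = 179; deadweight loss = 82.5.
Market B: pre-tax p* = 19, q* = 302; post-tax q = 288; deadweight loss = 77.
Difference: 82.5 vs 77 → market A is larger by 5.5.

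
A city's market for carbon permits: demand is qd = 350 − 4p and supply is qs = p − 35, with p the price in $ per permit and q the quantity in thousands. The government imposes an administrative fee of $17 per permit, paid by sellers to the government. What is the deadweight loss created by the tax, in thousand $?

Before the tax: set 350 − 4p = p − 35 → p* = $77, q* = 42.
With the tax collected from sellers, supply shifts: qs = (p − 17) − 35.
Solving gives q = 28.4 with consumers paying $80.4 and sellers receiving $63.4 (the $17 wedge).
Quantity falls by |ΔQ| = |42 − 28.4| = 13.6.
DWL = ½ · t · |ΔQ| = ½ · 17 · 13.6 = $115.6.

Deadweight loss = $115.6 thousand.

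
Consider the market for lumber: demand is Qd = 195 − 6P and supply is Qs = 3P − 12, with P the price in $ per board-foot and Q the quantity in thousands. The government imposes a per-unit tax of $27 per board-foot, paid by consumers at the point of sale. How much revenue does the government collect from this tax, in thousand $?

Tax revenue = $81 thousand.

Without the tax, 195 − 6P = 3P − 12 gives 9P = 207, so P* = $23 and Q* = 57.
With the tax collected from consumers, demand (in seller-price terms) shifts: Qd = 195 − 6(P + 27).
Solving gives Q = 3 with consumers paying $32 and producers receiving $5 (the $27 wedge).
Revenue = t · Q = 27 · 3 = $81.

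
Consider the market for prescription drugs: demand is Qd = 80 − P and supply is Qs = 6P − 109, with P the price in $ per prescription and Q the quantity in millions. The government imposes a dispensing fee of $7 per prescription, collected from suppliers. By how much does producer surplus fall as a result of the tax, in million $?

Producer surplus falls by $50 million.

Before the tax: set 80 − P = 6P − 109 → P* = $27, Q* = 53.
With the tax collected from suppliers, supply shifts: Qs = 6(P − 7) − 109.
Solving gives Q = 47 with buyers paying $33 and suppliers receiving $26 (the $7 wedge).
ΔPS is the trapezoid between Q = 47 and Q = 53 of height $1: ½ · (53 + 47) · 1 = $50.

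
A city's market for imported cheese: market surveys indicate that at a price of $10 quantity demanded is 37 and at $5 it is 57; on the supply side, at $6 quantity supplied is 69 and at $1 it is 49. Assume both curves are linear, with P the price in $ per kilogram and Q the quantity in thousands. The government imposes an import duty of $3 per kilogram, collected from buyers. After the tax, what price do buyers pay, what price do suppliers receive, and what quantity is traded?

Buyers pay $5.5; suppliers receive $2.5; quantity = 55.

Demand slope: (57 − 37)/(5 − 10) = -4, so Qd = 77 − 4P.
Supply slope: (49 − 69)/(1 − 6) = 4, so Qs = 4P + 45.
Without the tax, 77 − 4P = 4P + 45 gives 8P = 32, so P* = $4 and Q* = 61.
With the tax collected from buyers, demand (in seller-price terms) shifts: Qd = 77 − 4(P + 3).
New equilibrium: buyers pay $5.5, suppliers receive $2.5, Q = 55. (Wedge: Pb − Ps = 3.)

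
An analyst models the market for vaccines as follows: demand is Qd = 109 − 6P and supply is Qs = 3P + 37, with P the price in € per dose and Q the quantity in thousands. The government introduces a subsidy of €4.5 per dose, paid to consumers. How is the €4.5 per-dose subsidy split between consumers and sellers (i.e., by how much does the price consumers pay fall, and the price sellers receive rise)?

Before the subsidy: set 109 − 6P = 3P + 37 → P* = €8, Q* = 61.
With a per-unit subsidy paid to consumers, each effectively pays P − 4.5, so demand becomes Qd = 109 − 6(P − 4.5).
New equilibrium: consumers pay €6.5, sellers receive €11, Q = 70. (Wedge: Pb − Ps = −4.5.)
Gain to consumers: €1.5; to sellers: €3. (They sum to €4.5.)

Consumers gain €1.5 per dose; sellers gain €3 per dose.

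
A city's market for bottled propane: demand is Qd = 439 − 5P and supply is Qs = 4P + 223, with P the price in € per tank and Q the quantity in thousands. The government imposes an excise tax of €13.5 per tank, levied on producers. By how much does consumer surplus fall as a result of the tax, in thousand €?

Without the tax, 439 − 5P = 4P + 223 gives 9P = 216, so P* = €24 and Q* = 319.
With the tax collected from producers, supply shifts: Qs = 4(P − 13.5) + 223.
New equilibrium: buyers pay €30, producers receive €16.5, Q = 289. (Wedge: Pb − Ps = 13.5.)
ΔCS is the trapezoid between Q = 289 and Q = 319 of height €6: ½ · (319 + 289) · 6 = €1824.

Consumer surplus falls by €1824 thousand.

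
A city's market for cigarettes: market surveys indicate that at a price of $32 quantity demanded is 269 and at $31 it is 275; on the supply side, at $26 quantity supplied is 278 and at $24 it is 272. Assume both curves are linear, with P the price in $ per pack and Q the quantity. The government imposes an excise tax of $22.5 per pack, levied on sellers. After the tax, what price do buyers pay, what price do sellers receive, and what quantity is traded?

Buyers pay $36.5; sellers receive $14; quantity = 242.

Demand slope: (275 − 269)/(31 − 32) = -6, so Qd = 461 − 6P.
Supply slope: (272 − 278)/(24 − 26) = 3, so Qs = 3P + 200.
Before the tax: set 461 − 6P = 3P + 200 → P* = $29, Q* = 287.
With the tax collected from sellers, supply shifts: Qs = 3(P − 22.5) + 200.
Solving gives Q = 242 with buyers paying $36.5 and sellers receiving $14 (the $22.5 wedge).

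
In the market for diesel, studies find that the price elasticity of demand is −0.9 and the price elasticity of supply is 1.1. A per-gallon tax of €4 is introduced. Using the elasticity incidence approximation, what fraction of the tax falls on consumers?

Incidence ratio: consumers' share ≈ εs / (εs + |εd|) = 1.1 / (1.1 + 0.9) = 0.55.
Supply is the more elastic side, so consumers bear the larger share.

Consumers' share ≈ 0.55.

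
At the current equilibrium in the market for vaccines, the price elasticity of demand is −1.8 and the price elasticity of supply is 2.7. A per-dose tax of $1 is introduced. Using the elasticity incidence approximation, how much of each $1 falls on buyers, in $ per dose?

Buyers bear ≈ $0.6 per dose.

Incidence ratio: buyers' share ≈ εs / (εs + |εd|) = 2.7 / (2.7 + 1.8) = 0.6.
So buyers bear ≈ 0.6 × $1 = $0.6; producers bear $0.4.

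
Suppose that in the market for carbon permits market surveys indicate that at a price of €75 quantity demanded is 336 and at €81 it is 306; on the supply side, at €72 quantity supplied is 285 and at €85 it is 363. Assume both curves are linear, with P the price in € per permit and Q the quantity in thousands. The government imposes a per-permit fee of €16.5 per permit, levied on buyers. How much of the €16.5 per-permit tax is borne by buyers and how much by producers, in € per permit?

Demand slope: (306 − 336)/(81 − 75) = -5, so Qd = 711 − 5P.
Supply slope: (363 − 285)/(85 − 72) = 6, so Qs = 6P − 147.
Before the tax: set 711 − 5P = 6P − 147 → P* = €78, Q* = 321.
With the tax collected from buyers, demand (in seller-price terms) shifts: Qd = 711 − 5(P + 16.5).
New equilibrium: buyers pay €87, producers receive €70.5, Q = 276. (Wedge: Pb − Ps = 16.5.)
Burden on buyers: €9; on producers: €7.5. (They sum to €16.5.)
The less price-elastic side of the market bears the larger share of a per-unit tax.

Buyers bear €9 per permit; producers bear €7.5 per permit.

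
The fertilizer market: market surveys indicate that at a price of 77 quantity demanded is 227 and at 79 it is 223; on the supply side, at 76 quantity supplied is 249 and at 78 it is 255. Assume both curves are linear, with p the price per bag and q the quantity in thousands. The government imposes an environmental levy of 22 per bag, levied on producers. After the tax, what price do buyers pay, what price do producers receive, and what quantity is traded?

Buyers pay 85.2; producers receive 63.2; quantity = 210.6.

Demand slope: (223 − 227)/(79 − 77) = -2, so qd = 381 − 2p.
Supply slope: (255 − 249)/(78 − 76) = 3, so qs = 3p + 21.
Without the tax, 381 − 2p = 3p + 21 gives 5p = 360, so p* = 72 and q* = 237.
With the tax collected from producers, supply shifts: qs = 3(p − 22) + 21.
New equilibrium: buyers pay 85.2, producers receive 63.2, q = 210.6. (Wedge: pb − ps = 22.)
The less price-elastic side of the market bears the larger share of a per-unit tax.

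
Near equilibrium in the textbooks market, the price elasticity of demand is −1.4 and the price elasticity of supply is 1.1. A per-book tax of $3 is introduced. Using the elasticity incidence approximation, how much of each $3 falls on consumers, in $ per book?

Consumers bear ≈ $1.32 per book.

Incidence ratio: consumers' share ≈ εs / (εs + |εd|) = 1.1 / (1.1 + 1.4) = 0.44.
So consumers bear ≈ 0.44 × $3 = $1.32; sellers bear $1.68.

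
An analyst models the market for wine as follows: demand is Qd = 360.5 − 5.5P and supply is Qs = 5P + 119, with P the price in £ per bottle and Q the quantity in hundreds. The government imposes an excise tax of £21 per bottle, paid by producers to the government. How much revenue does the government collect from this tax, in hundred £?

Tax revenue = £3759 hundred.

Before the tax: set 360.5 − 5.5P = 5P + 119 → P* = £23, Q* = 234.
With the tax collected from producers, supply shifts: Qs = 5(P − 21) + 119.
New equilibrium: consumers pay £33, producers receive £12, Q = 179. (Wedge: Pb − Ps = 21.)
Revenue = t · Q = 21 · 179 = £3759.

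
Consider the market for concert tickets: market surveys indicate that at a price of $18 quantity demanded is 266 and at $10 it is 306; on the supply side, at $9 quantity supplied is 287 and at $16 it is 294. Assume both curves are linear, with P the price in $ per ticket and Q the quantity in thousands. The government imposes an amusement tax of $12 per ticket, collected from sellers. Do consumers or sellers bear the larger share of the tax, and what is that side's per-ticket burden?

Sellers bear the larger share: $10 per ticket.

Demand slope: (306 − 266)/(10 − 18) = -5, so Qd = 356 − 5P.
Supply slope: (294 − 287)/(16 − 9) = 1, so Qs = P + 278.
Without the tax, 356 − 5P = P + 278 gives 6P = 78, so P* = $13 and Q* = 291.
With the tax collected from sellers, supply shifts: Qs = (P − 12) + 278.
Solving gives Q = 281 with consumers paying $15 and sellers receiving $3 (the $12 wedge).
Per-ticket burden: consumers $2, sellers $10.
Sellers take the larger share because supply is less price-elastic here (demand slope 5 vs supply slope 1).
The less price-elastic side of the market bears the larger share of a per-unit tax.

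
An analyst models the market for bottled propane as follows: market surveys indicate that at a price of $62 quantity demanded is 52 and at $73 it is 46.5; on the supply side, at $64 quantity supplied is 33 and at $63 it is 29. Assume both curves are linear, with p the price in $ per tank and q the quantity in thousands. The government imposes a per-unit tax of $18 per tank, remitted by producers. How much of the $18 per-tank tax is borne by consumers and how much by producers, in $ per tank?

Consumers bear $16 per tank; producers bear $2 per tank.

Demand slope: (46.5 − 52)/(73 − 62) = -0.5, so qd = 83 − 0.5p.
Supply slope: (29 − 33)/(63 − 64) = 4, so qs = 4p − 223.
Without the tax, 83 − 0.5p = 4p − 223 gives 4.5p = 306, so p* = $68 and q* = 49.
With the tax collected from producers, supply shifts: qs = 4(p − 18) − 223.
Solving gives q = 41 with consumers paying $84 and producers receiving $66 (the $18 wedge).
Burden on consumers: $16; on producers: $2. (They sum to $18.)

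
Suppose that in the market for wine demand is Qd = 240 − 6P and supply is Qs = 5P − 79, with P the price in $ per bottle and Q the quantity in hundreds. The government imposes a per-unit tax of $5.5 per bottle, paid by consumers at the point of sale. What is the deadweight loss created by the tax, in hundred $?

Deadweight loss = $41.25 hundred.

Without the tax, 240 − 6P = 5P − 79 gives 11P = 319, so P* = $29 and Q* = 66.
With the tax collected from consumers, demand (in seller-price terms) shifts: Qd = 240 − 6(P + 5.5).
New equilibrium: consumers pay $31.5, suppliers receive $26, Q = 51. (Wedge: Pb − Ps = 5.5.)
Quantity falls by |ΔQ| = |66 − 51| = 15.
DWL = ½ · t · |ΔQ| = ½ · 5.5 · 15 = $41.25.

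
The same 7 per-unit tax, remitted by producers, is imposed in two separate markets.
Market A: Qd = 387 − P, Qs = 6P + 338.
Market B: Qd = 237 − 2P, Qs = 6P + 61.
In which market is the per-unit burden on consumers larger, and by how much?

Market A, by 0.75.

Market A: pre-tax P* = 7, Q* = 380; post-tax Q = 374; per-unit burden on consumers = 6.
Market B: pre-tax P* = 22, Q* = 193; post-tax Q = 182.5; per-unit burden on consumers = 5.25.
Difference: 6 vs 5.25 → market A is larger by 0.75.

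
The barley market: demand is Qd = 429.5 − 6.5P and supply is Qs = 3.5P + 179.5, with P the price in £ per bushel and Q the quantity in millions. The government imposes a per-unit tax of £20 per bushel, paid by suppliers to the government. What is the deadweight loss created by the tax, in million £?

Before the tax: set 429.5 − 6.5P = 3.5P + 179.5 → P* = £25, Q* = 267.
With the tax collected from suppliers, supply shifts: Qs = 3.5(P − 20) + 179.5.
New equilibrium: consumers pay £32, suppliers receive £12, Q = 221.5. (Wedge: Pb − Ps = 20.)
Quantity falls by |ΔQ| = |267 − 221.5| = 45.5.
DWL = ½ · t · |ΔQ| = ½ · 20 · 45.5 = £455.

Deadweight loss = £455 million.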